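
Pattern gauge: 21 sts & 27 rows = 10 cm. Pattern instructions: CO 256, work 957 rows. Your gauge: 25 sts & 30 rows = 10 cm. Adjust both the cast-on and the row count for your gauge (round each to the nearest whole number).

Cast on 305 stitches; work 1063 rows.

Stitches: 256 × 25/21 = 304.76 → 305.
Rows: 957 × 30/27 = 1063.33 → 1063.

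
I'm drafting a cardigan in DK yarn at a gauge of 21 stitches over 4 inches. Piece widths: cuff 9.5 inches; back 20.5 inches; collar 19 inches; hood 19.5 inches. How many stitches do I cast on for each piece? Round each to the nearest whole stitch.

cuff 50; back 108; collar 100; hood 102.

Rate = 21/4 = 5.25 sts per in.
cuff: 9.5 × 5.25 = 49.88 → 50.
back: 20.5 × 5.25 = 107.62 → 108.
collar: 19 × 5.25 = 99.75 → 100.
hood: 19.5 × 5.25 = 102.38 → 102.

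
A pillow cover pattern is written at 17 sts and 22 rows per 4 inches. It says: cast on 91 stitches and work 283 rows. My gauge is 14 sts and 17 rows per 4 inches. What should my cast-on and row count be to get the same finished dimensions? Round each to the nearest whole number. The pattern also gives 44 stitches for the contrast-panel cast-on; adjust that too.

Stitches: 91 × 14/17 = 74.94 → 75.
Rows: 283 × 17/22 = 218.68 → 219.
contrast-panel cast-on: 44 × 14/17 = 36.24 → 36.

Cast on 75 stitches; work 219 rows; contrast-panel cast-on 36 stitches.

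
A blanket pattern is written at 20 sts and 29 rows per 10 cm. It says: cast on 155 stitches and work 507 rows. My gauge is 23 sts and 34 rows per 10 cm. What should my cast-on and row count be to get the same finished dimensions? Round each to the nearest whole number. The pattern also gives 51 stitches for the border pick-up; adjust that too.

Stitches: 155 × 23/20 = 178.25 → 178.
Rows: 507 × 34/29 = 594.41 → 594.
border pick-up: 51 × 23/20 = 58.65 → 59.

Cast on 178 stitches; work 594 rows; border pick-up 59 stitches.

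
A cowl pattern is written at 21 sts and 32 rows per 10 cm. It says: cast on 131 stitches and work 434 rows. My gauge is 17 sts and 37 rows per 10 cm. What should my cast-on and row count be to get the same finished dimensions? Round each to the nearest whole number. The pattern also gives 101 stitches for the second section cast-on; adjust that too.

Stitches: 131 × 17/21 = 106.05 → 106.
Rows: 434 × 37/32 = 501.81 → 502.
second section cast-on: 101 × 17/21 = 81.76 → 82.

Cast on 106 stitches; work 502 rows; second section cast-on 82 stitches.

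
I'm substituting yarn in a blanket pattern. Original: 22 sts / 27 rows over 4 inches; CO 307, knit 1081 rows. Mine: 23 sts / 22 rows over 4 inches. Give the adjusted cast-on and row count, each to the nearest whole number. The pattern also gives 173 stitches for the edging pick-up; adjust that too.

Stitches: 307 × 23/22 = 320.95 → 321.
Rows: 1081 × 22/27 = 880.81 → 881.
edging pick-up: 173 × 23/22 = 180.86 → 181.

Cast on 321 stitches; work 881 rows; edging pick-up 181 stitches.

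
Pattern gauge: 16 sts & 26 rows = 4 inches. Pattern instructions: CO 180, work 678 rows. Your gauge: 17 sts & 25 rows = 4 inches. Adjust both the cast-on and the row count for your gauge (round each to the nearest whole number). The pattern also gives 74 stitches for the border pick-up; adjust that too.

Cast on 191 stitches; work 652 rows; border pick-up 79 stitches.

Stitches: 180 × 17/16 = 191.25 → 191.
Rows: 678 × 25/26 = 651.92 → 652.
border pick-up: 74 × 17/16 = 78.62 → 79.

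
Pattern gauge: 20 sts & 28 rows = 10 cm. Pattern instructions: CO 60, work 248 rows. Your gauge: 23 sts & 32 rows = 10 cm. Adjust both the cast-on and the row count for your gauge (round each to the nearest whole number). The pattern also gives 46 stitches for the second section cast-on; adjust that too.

Cast on 69 stitches; work 283 rows; second section cast-on 53 stitches.

Stitches: 60 × 23/20 = 69.00 → 69.
Rows: 248 × 32/28 = 283.43 → 283.
second section cast-on: 46 × 23/20 = 52.90 → 53.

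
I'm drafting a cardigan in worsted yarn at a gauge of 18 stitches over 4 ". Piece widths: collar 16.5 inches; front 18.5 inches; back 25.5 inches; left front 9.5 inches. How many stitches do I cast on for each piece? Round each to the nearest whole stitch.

collar 74; front 83; back 115; left front 43.

Rate = 18/4 = 4.5 sts per in.
collar: 16.5 × 4.5 = 74.25 → 74.
front: 18.5 × 4.5 = 83.25 → 83.
back: 25.5 × 4.5 = 114.75 → 115.
left front: 9.5 × 4.5 = 42.75 → 43.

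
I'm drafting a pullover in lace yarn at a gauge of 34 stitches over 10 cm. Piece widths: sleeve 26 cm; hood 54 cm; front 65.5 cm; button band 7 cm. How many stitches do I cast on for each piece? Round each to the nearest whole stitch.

Rate = 34/10 = 3.4 sts per cm.
sleeve: 26 × 3.4 = 88.40 → 88.
hood: 54 × 3.4 = 183.60 → 184.
front: 65.5 × 3.4 = 222.70 → 223.
button band: 7 × 3.4 = 23.80 → 24.

sleeve 88; hood 184; front 223; button band 24.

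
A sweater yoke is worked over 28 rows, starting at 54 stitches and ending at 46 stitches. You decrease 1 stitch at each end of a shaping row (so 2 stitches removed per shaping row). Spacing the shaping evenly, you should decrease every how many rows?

Stitches to remove: |46 − 54| = 8.
Shaping rows needed: 8 / 2 = 4.
28 rows / 4 = every 7 rows.

Decrease every 7th row.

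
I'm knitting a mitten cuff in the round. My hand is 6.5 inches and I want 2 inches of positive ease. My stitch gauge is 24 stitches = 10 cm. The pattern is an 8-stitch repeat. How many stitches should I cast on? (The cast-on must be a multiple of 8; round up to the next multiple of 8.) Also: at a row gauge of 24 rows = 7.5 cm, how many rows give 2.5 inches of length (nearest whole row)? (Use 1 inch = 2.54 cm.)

Finished = 6.5 + 2 = 8.5 inches.
8.5 inches × 2.54 = 21.59 cm.
24/10 = 2.4 sts per cm; 21.59 × 2.4 = 51.82 sts.
Next multiple of 8 → 56.
2.5 inches = 6.35 cm; × 3.2 = 20.32 → 20 rows.

Cast on 56 stitches; work 20 rows.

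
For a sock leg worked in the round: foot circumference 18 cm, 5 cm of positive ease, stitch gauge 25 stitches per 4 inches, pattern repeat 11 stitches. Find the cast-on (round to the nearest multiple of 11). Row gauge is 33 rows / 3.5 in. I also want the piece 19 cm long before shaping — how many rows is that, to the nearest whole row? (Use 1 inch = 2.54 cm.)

Finished = 18 + 5 = 23 cm.
23 cm × 1/2.54 = 9.06 inches.
25/4 = 6.25 sts per in; 9.06 × 6.25 = 56.59 sts.
Nearest multiple of 11 → 55.
19 cm = 7.48 inches; × 9.429 = 70.53 → 71 rows.

Cast on 55 stitches; work 71 rows.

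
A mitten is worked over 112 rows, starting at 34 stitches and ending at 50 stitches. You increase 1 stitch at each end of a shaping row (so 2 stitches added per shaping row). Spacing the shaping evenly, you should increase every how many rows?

Stitches to add: |50 − 34| = 16.
Shaping rows needed: 16 / 2 = 8.
112 rows / 8 = every 14 rows.

Increase every 14th row.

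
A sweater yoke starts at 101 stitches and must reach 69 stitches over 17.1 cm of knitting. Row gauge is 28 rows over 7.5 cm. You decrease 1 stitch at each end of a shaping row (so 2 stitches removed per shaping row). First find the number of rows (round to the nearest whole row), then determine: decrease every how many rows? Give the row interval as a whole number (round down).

Decrease every 4th row.

Rows = 17.1 × 3.733 = 63.8 → 64 rows.
Stitches to remove: 32 → 16 shaping rows (at 2 st each).
64 / 16 = 4.00 → every 4 rows.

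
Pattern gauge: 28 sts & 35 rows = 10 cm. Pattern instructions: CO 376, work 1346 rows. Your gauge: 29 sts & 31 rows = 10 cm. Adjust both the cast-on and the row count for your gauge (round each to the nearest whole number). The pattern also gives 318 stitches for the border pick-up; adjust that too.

Stitches: 376 × 29/28 = 389.43 → 389.
Rows: 1346 × 31/35 = 1192.17 → 1192.
border pick-up: 318 × 29/28 = 329.36 → 329.

Cast on 389 stitches; work 1192 rows; border pick-up 329 stitches.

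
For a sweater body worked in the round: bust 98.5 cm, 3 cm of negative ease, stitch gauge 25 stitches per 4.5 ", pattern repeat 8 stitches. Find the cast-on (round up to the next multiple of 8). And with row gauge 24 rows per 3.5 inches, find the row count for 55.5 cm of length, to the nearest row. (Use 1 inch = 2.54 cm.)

Cast on 216 stitches; work 150 rows.

Finished = 98.5 − 3 = 95.5 cm.
95.5 cm × 1/2.54 = 37.60 inches.
25/4.5 = 5.556 sts per in; 37.60 × 5.556 = 208.88 sts.
Next multiple of 8 → 216.
55.5 cm = 21.85 inches; × 6.857 = 149.83 → 150 rows.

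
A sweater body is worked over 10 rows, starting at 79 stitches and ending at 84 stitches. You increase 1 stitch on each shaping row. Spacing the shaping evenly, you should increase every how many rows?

Increase every 2nd row.

Stitches to add: |84 − 79| = 5.
Shaping rows needed: 5 / 1 = 5.
10 rows / 5 = every 2 rows.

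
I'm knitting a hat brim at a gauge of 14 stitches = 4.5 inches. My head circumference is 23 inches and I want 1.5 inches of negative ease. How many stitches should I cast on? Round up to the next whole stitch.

67 stitches.

Finished = 23 − 1.5 = 21.5 in.
14 / 4.5 = 3.111 sts per inch.
21.50 × 3.111 = 66.89 sts.
→ 67 sts.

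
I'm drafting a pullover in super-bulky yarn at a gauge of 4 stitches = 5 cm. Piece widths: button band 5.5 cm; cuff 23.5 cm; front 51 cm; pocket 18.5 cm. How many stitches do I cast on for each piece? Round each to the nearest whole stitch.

button band 4; cuff 19; front 41; pocket 15.

Rate = 4/5 = 0.8 sts per cm.
button band: 5.5 × 0.8 = 4.40 → 4.
cuff: 23.5 × 0.8 = 18.80 → 19.
front: 51 × 0.8 = 40.80 → 41.
pocket: 18.5 × 0.8 = 14.80 → 15.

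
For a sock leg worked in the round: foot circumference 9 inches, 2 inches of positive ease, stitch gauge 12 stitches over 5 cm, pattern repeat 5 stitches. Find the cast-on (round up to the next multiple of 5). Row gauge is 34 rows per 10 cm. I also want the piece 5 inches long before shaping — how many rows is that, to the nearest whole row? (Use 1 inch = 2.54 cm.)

Finished = 9 + 2 = 11 inches.
11 inches × 2.54 = 27.94 cm.
12/5 = 2.4 sts per cm; 27.94 × 2.4 = 67.06 sts.
Next multiple of 5 → 70.
5 inches = 12.70 cm; × 3.4 = 43.18 → 43 rows.

Cast on 70 stitches; work 43 rows.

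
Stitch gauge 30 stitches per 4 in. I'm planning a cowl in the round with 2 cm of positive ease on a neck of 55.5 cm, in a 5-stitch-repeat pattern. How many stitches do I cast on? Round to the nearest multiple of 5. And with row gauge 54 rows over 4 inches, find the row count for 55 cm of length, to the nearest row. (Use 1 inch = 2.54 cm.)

Cast on 170 stitches; work 292 rows.

Finished = 55.5 + 2 = 57.5 cm.
57.5 cm × 1/2.54 = 22.64 inches.
30/4 = 7.5 sts per in; 22.64 × 7.5 = 169.78 sts.
Nearest multiple of 5 → 170.
55 cm = 21.65 inches; × 13.5 = 292.32 → 292 rows.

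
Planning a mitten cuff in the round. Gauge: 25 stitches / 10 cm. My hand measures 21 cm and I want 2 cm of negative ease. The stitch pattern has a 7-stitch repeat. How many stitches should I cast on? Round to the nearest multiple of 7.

CO 49 sts.

Finished = 21 − 2 = 19 cm.
25 / 10 = 2.5 sts/cm.
19 × 2.5 = 47.50 sts.
Nearest multiple of 7: 49.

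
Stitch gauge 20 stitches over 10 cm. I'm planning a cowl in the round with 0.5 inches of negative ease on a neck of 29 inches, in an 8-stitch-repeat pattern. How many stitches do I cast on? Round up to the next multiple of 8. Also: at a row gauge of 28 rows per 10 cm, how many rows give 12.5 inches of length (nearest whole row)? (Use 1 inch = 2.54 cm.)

Finished = 29 − 0.5 = 28.5 inches.
28.5 inches × 2.54 = 72.39 cm.
20/10 = 2 sts per cm; 72.39 × 2 = 144.78 sts.
Next multiple of 8 → 152.
12.5 inches = 31.75 cm; × 2.8 = 88.90 → 89 rows.

Cast on 152 stitches; work 89 rows.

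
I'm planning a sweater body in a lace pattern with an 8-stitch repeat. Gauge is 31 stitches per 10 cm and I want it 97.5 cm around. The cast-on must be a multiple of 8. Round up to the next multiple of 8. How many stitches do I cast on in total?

31 / 10 = 3.1 sts per cm.
97.5 × 3.1 = 302.25 sts.
Next multiple of 8: 304.

304 stitches.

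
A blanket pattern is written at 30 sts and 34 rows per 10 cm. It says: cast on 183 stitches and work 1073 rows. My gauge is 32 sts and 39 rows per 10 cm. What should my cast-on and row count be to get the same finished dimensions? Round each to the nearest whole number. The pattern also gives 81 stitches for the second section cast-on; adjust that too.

Stitches: 183 × 32/30 = 195.20 → 195.
Rows: 1073 × 39/34 = 1230.79 → 1231.
second section cast-on: 81 × 32/30 = 86.40 → 86.

Cast on 195 stitches; work 1231 rows; second section cast-on 86 stitches.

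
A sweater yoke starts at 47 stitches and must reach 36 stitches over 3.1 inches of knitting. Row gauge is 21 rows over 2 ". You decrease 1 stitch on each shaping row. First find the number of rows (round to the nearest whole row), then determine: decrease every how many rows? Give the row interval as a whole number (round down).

Decrease every 3rd row.

Rows = 3.1 × 10.5 = 32.6 → 33 rows.
Stitches to remove: 11 → 11 shaping rows (at 1 st each).
33 / 11 = 3.00 → every 3 rows.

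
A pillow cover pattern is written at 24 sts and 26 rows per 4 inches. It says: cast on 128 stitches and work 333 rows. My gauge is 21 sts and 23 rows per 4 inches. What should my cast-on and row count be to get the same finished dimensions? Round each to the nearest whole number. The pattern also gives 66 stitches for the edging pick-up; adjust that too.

Cast on 112 stitches; work 295 rows; edging pick-up 58 stitches.

Stitches: 128 × 21/24 = 112.00 → 112.
Rows: 333 × 23/26 = 294.58 → 295.
edging pick-up: 66 × 21/24 = 57.75 → 58.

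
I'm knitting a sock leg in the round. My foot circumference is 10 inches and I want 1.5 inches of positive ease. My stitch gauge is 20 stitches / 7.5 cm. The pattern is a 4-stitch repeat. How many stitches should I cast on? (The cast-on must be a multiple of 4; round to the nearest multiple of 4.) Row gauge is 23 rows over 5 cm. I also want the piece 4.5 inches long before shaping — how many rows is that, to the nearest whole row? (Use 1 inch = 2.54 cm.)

Finished = 10 + 1.5 = 11.5 inches.
11.5 inches × 2.54 = 29.21 cm.
20/7.5 = 2.667 sts per cm; 29.21 × 2.667 = 77.89 sts.
Nearest multiple of 4 → 76.
4.5 inches = 11.43 cm; × 4.6 = 52.58 → 53 rows.

Cast on 76 stitches; work 53 rows.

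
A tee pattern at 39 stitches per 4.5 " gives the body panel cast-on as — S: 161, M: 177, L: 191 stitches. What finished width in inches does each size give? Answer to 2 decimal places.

39/4.5 = 8.667 sts per in.
S: 161 / 8.667 = 18.577 → 18.58 in.
M: 177 / 8.667 = 20.423 → 20.42 in.
L: 191 / 8.667 = 22.038 → 22.04 in.

S 18.58 inches; M 20.42 inches; L 22.04 inches.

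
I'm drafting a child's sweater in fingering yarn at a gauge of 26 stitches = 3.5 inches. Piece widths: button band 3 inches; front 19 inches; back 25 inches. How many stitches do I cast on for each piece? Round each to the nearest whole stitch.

Rate = 26/3.5 = 7.429 sts per in.
button band: 3 × 7.429 = 22.29 → 22.
front: 19 × 7.429 = 141.14 → 141.
back: 25 × 7.429 = 185.71 → 186.

button band 22; front 141; back 186.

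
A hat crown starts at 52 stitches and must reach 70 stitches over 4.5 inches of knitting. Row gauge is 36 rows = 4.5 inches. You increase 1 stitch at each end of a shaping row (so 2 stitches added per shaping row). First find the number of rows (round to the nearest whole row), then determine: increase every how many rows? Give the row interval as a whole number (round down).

Increase every 4th row.

Rows = 4.5 × 8 = 36.0 → 36 rows.
Stitches to add: 18 → 9 shaping rows (at 2 st each).
36 / 9 = 4.00 → every 4 rows.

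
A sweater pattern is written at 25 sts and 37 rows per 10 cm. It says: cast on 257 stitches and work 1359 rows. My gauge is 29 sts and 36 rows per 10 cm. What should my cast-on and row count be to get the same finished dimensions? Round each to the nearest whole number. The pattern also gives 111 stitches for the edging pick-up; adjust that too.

Cast on 298 stitches; work 1322 rows; edging pick-up 129 stitches.

Stitches: 257 × 29/25 = 298.12 → 298.
Rows: 1359 × 36/37 = 1322.27 → 1322.
edging pick-up: 111 × 29/25 = 128.76 → 129.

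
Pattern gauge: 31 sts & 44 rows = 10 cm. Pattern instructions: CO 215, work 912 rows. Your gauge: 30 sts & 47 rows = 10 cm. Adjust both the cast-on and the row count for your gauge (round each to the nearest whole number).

Stitches: 215 × 30/31 = 208.06 → 208.
Rows: 912 × 47/44 = 974.18 → 974.

Cast on 208 stitches; work 974 rows.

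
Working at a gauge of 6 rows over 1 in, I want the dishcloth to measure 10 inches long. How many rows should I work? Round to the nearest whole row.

Knit 60 rows.

6 rows / 1 in = 6 rows per inch.
10 × 6 = 60.00 rows.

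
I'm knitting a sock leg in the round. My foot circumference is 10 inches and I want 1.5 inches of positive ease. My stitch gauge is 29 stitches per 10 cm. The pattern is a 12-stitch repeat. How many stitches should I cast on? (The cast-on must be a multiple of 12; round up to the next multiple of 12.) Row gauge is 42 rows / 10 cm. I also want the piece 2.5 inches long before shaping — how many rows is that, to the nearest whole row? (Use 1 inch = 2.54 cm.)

Finished = 10 + 1.5 = 11.5 inches.
11.5 inches × 2.54 = 29.21 cm.
29/10 = 2.9 sts per cm; 29.21 × 2.9 = 84.71 sts.
Next multiple of 12 → 96.
2.5 inches = 6.35 cm; × 4.2 = 26.67 → 27 rows.

Cast on 96 stitches; work 27 rows.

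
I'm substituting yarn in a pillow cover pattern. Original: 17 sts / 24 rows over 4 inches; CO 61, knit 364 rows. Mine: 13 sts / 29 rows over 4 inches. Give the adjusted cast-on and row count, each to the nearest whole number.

Cast on 47 stitches; work 440 rows.

Stitches: 61 × 13/17 = 46.65 → 47.
Rows: 364 × 29/24 = 439.83 → 440.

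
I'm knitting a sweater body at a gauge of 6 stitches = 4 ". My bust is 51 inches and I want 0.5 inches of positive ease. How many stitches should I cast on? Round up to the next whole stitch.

78 stitches.

Finished = 51 + 0.5 = 51.5 in.
6 / 4 = 1.5 sts per inch.
51.50 × 1.5 = 77.25 sts.
→ 78 sts.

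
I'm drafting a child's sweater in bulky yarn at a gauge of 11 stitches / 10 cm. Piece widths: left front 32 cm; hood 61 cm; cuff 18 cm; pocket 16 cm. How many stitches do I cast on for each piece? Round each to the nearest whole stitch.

left front 35; hood 67; cuff 20; pocket 18.

Rate = 11/10 = 1.1 sts per cm.
left front: 32 × 1.1 = 35.20 → 35.
hood: 61 × 1.1 = 67.10 → 67.
cuff: 18 × 1.1 = 19.80 → 20.
pocket: 16 × 1.1 = 17.60 → 18.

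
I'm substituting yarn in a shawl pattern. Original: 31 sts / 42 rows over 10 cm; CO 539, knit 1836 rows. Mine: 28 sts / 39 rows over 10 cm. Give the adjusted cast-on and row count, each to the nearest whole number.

Cast on 487 stitches; work 1705 rows.

Stitches: 539 × 28/31 = 486.84 → 487.
Rows: 1836 × 39/42 = 1704.86 → 1705.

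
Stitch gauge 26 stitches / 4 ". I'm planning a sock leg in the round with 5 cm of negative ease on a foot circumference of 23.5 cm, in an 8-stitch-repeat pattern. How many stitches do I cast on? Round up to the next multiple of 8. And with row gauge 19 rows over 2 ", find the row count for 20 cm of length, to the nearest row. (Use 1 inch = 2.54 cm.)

Finished = 23.5 − 5 = 18.5 cm.
18.5 cm × 1/2.54 = 7.28 inches.
26/4 = 6.5 sts per in; 7.28 × 6.5 = 47.34 sts.
Next multiple of 8 → 48.
20 cm = 7.87 inches; × 9.5 = 74.80 → 75 rows.

Cast on 48 stitches; work 75 rows.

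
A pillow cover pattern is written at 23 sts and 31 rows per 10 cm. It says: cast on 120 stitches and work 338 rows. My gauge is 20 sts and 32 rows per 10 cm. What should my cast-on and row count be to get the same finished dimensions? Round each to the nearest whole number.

Stitches: 120 × 20/23 = 104.35 → 104.
Rows: 338 × 32/31 = 348.90 → 349.

Cast on 104 stitches; work 349 rows.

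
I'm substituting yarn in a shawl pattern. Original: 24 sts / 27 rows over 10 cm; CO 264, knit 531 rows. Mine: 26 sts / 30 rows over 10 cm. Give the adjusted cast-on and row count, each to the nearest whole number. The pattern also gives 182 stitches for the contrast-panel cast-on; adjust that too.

Cast on 286 stitches; work 590 rows; contrast-panel cast-on 197 stitches.

Stitches: 264 × 26/24 = 286.00 → 286.
Rows: 531 × 30/27 = 590.00 → 590.
contrast-panel cast-on: 182 × 26/24 = 197.17 → 197.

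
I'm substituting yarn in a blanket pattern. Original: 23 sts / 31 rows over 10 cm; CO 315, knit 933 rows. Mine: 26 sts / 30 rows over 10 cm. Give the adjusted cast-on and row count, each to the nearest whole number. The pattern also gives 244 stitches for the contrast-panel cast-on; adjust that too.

Cast on 356 stitches; work 903 rows; contrast-panel cast-on 276 stitches.

Stitches: 315 × 26/23 = 356.09 → 356.
Rows: 933 × 30/31 = 902.90 → 903.
contrast-panel cast-on: 244 × 26/23 = 275.83 → 276.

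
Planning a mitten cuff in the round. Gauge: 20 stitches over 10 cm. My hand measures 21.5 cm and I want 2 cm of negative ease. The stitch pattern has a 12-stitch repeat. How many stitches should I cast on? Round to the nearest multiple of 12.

Finished = 21.5 − 2 = 19.5 cm.
20 / 10 = 2 sts/cm.
19.5 × 2 = 39.00 sts.
Nearest multiple of 12: 36.

Cast on 36 stitches.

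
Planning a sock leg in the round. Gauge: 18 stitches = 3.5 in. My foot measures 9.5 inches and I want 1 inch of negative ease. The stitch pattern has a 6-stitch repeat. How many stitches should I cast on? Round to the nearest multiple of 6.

Finished = 9.5 − 1 = 8.5 inches.
18 / 3.5 = 5.143 sts/in.
8.5 × 5.143 = 43.71 sts.
Nearest multiple of 6: 42.

CO 42 sts.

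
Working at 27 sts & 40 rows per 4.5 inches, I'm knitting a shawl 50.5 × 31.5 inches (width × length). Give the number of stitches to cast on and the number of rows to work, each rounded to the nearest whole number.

Stitch gauge = 27/4.5 = 6 sts/in; 50.5 × 6 = 303.00 → 303 sts.
Row gauge = 40/4.5 = 8.889 rows/in; 31.5 × 8.889 = 280.00 → 280 rows.

Cast on 303 stitches and work 280 rows.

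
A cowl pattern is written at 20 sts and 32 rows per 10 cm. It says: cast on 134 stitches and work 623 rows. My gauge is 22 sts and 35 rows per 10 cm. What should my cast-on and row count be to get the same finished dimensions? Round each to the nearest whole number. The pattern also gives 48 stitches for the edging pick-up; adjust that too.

Stitches: 134 × 22/20 = 147.40 → 147.
Rows: 623 × 35/32 = 681.41 → 681.
edging pick-up: 48 × 22/20 = 52.80 → 53.

Cast on 147 stitches; work 681 rows; edging pick-up 53 stitches.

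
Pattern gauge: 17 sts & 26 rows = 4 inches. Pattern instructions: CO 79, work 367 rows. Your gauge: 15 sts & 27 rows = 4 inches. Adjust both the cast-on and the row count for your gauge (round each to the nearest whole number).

Stitches: 79 × 15/17 = 69.71 → 70.
Rows: 367 × 27/26 = 381.12 → 381.

Cast on 70 stitches; work 381 rows.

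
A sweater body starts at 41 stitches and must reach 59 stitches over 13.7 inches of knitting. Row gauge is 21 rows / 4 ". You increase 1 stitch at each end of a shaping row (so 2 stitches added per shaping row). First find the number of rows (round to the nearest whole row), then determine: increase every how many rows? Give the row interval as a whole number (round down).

Increase every 8th row.

Rows = 13.7 × 5.25 = 71.9 → 72 rows.
Stitches to add: 18 → 9 shaping rows (at 2 st each).
72 / 9 = 8.00 → every 8 rows.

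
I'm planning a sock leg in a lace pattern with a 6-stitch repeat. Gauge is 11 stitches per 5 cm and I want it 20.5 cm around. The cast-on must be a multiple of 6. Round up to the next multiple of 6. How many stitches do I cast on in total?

Cast on 48 stitches.

11 / 5 = 2.2 sts per cm.
20.5 × 2.2 = 45.10 sts.
Next multiple of 6: 48.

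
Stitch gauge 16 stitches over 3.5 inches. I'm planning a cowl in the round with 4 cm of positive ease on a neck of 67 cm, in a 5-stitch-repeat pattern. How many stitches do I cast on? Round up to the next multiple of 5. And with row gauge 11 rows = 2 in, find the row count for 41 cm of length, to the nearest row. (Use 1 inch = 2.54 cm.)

Finished = 67 + 4 = 71 cm.
71 cm × 1/2.54 = 27.95 inches.
16/3.5 = 4.571 sts per in; 27.95 × 4.571 = 127.78 sts.
Next multiple of 5 → 130.
41 cm = 16.14 inches; × 5.5 = 88.78 → 89 rows.

Cast on 130 stitches; work 89 rows.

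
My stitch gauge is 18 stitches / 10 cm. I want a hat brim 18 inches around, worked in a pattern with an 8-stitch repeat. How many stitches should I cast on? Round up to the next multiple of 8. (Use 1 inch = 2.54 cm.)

Cast on 88 stitches.

18 in = 18 × 2.54 = 45.72 cm.
18 / 10 = 1.8 sts/cm.
45.72 × 1.8 = 82.30 sts.
→ 88.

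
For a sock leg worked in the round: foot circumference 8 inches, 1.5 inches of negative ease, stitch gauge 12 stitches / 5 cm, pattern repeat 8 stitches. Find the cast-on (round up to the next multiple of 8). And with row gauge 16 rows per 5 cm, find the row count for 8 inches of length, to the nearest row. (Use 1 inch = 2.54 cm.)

Cast on 40 stitches; work 65 rows.

Finished = 8 − 1.5 = 6.5 inches.
6.5 inches × 2.54 = 16.51 cm.
12/5 = 2.4 sts per cm; 16.51 × 2.4 = 39.62 sts.
Next multiple of 8 → 40.
8 inches = 20.32 cm; × 3.2 = 65.02 → 65 rows.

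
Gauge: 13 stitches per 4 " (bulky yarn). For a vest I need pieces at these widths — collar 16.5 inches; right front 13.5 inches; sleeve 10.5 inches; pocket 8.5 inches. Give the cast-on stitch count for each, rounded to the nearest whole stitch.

Rate = 13/4 = 3.25 sts per in.
collar: 16.5 × 3.25 = 53.62 → 54.
right front: 13.5 × 3.25 = 43.88 → 44.
sleeve: 10.5 × 3.25 = 34.12 → 34.
pocket: 8.5 × 3.25 = 27.62 → 28.

collar 54; right front 44; sleeve 34; pocket 28.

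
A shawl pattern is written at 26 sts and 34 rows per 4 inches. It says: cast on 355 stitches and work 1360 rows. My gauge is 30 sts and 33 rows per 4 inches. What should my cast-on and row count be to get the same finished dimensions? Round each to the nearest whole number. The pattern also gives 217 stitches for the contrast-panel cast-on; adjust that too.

Stitches: 355 × 30/26 = 409.62 → 410.
Rows: 1360 × 33/34 = 1320.00 → 1320.
contrast-panel cast-on: 217 × 30/26 = 250.38 → 250.

Cast on 410 stitches; work 1320 rows; contrast-panel cast-on 250 stitches.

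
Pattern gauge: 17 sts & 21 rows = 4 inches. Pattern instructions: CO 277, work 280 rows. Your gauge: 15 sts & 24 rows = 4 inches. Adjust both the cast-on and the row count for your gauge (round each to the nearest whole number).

Stitches: 277 × 15/17 = 244.41 → 244.
Rows: 280 × 24/21 = 320.00 → 320.

Cast on 244 stitches; work 320 rows.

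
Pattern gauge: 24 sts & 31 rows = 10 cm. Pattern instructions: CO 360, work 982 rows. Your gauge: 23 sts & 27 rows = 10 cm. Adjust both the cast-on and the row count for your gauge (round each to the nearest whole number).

Cast on 345 stitches; work 855 rows.

Stitches: 360 × 23/24 = 345.00 → 345.
Rows: 982 × 27/31 = 855.29 → 855.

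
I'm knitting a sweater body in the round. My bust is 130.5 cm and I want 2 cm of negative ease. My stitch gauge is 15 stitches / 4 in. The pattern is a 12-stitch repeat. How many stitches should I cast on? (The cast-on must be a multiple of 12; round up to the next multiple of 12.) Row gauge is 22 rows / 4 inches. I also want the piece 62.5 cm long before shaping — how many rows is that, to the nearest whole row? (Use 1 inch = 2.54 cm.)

Cast on 192 stitches; work 135 rows.

Finished = 130.5 − 2 = 128.5 cm.
128.5 cm × 1/2.54 = 50.59 inches.
15/4 = 3.75 sts per in; 50.59 × 3.75 = 189.71 sts.
Next multiple of 12 → 192.
62.5 cm = 24.61 inches; × 5.5 = 135.33 → 135 rows.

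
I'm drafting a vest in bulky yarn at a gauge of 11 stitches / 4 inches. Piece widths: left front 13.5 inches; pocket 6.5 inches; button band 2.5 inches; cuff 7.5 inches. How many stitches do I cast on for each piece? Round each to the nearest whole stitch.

Rate = 11/4 = 2.75 sts per in.
left front: 13.5 × 2.75 = 37.12 → 37.
pocket: 6.5 × 2.75 = 17.88 → 18.
button band: 2.5 × 2.75 = 6.88 → 7.
cuff: 7.5 × 2.75 = 20.62 → 21.

left front 37; pocket 18; button band 7; cuff 21.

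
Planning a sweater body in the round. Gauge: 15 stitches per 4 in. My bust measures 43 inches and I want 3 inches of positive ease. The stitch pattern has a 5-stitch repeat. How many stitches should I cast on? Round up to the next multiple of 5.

Finished = 43 + 3 = 46 inches.
15 / 4 = 3.75 sts/in.
46 × 3.75 = 172.50 sts.
Next multiple of 5: 175.

CO 175 sts.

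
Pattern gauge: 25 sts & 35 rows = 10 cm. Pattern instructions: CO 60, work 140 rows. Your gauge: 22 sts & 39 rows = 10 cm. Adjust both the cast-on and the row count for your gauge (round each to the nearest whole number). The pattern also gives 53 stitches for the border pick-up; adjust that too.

Stitches: 60 × 22/25 = 52.80 → 53.
Rows: 140 × 39/35 = 156.00 → 156.
border pick-up: 53 × 22/25 = 46.64 → 47.

Cast on 53 stitches; work 156 rows; border pick-up 47 stitches.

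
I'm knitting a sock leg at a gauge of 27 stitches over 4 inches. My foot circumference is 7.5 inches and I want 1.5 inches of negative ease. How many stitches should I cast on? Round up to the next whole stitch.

Finished = 7.5 − 1.5 = 6 in.
27 / 4 = 6.75 sts per inch.
6.00 × 6.75 = 40.50 sts.
→ 41 sts.

Cast on 41 stitches.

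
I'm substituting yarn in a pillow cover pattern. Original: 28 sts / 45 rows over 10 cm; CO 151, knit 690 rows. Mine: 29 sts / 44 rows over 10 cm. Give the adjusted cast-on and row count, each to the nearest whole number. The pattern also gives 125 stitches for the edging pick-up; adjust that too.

Cast on 156 stitches; work 675 rows; edging pick-up 129 stitches.

Stitches: 151 × 29/28 = 156.39 → 156.
Rows: 690 × 44/45 = 674.67 → 675.
edging pick-up: 125 × 29/28 = 129.46 → 129.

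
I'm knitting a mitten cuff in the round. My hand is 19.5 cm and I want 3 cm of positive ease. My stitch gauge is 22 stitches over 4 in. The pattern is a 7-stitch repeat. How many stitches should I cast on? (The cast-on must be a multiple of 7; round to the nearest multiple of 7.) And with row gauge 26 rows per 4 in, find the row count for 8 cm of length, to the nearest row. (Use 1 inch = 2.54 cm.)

Finished = 19.5 + 3 = 22.5 cm.
22.5 cm × 1/2.54 = 8.86 inches.
22/4 = 5.5 sts per in; 8.86 × 5.5 = 48.72 sts.
Nearest multiple of 7 → 49.
8 cm = 3.15 inches; × 6.5 = 20.47 → 20 rows.

Cast on 49 stitches; work 20 rows.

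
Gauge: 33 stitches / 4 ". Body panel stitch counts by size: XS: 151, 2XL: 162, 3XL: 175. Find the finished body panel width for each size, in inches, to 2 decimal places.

33/4 = 8.25 sts per in.
XS: 151 / 8.25 = 18.303 → 18.30 in.
2XL: 162 / 8.25 = 19.636 → 19.64 in.
3XL: 175 / 8.25 = 21.212 → 21.21 in.

XS 18.30 inches; 2XL 19.64 inches; 3XL 21.21 inches.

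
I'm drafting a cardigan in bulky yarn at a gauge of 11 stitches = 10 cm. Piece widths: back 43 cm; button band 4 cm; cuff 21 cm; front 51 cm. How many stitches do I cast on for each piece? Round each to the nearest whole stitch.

back 47; button band 4; cuff 23; front 56.

Rate = 11/10 = 1.1 sts per cm.
back: 43 × 1.1 = 47.30 → 47.
button band: 4 × 1.1 = 4.40 → 4.
cuff: 21 × 1.1 = 23.10 → 23.
front: 51 × 1.1 = 56.10 → 56.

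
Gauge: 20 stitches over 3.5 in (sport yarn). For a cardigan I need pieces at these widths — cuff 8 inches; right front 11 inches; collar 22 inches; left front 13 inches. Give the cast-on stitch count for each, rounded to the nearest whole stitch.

cuff 46; right front 63; collar 126; left front 74.

Rate = 20/3.5 = 5.714 sts per in.
cuff: 8 × 5.714 = 45.71 → 46.
right front: 11 × 5.714 = 62.86 → 63.
collar: 22 × 5.714 = 125.71 → 126.
left front: 13 × 5.714 = 74.29 → 74.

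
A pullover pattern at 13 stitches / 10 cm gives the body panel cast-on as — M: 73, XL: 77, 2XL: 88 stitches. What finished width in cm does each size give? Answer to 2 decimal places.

M 56.15 cm; XL 59.23 cm; 2XL 67.69 cm.

13/10 = 1.3 sts per cm.
M: 73 / 1.3 = 56.154 → 56.15 cm.
XL: 77 / 1.3 = 59.231 → 59.23 cm.
2XL: 88 / 1.3 = 67.692 → 67.69 cm.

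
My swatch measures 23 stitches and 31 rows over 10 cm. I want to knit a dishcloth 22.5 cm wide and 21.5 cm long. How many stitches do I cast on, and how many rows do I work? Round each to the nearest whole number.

Stitch gauge = 23/10 = 2.3 sts/cm; 22.5 × 2.3 = 51.75 → 52 sts.
Row gauge = 31/10 = 3.1 rows/cm; 21.5 × 3.1 = 66.65 → 67 rows.

Cast on 52 stitches and work 67 rows.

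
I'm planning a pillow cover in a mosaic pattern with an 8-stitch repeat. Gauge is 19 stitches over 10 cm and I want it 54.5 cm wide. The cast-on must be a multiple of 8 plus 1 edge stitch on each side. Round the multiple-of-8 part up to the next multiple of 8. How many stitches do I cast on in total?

19 / 10 = 1.9 sts per cm.
54.5 × 1.9 = 103.55 sts.
Less 2 edge sts → 101.55 for the repeat.
Next multiple of 8: 104.
Add back 2 edge sts → 106.

CO 106 sts.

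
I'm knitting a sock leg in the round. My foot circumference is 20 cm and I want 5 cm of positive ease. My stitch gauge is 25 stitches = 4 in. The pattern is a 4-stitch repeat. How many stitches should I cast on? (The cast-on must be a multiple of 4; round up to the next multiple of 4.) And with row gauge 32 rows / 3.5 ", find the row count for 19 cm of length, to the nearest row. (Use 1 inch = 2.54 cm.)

Finished = 20 + 5 = 25 cm.
25 cm × 1/2.54 = 9.84 inches.
25/4 = 6.25 sts per in; 9.84 × 6.25 = 61.52 sts.
Next multiple of 4 → 64.
19 cm = 7.48 inches; × 9.143 = 68.39 → 68 rows.

Cast on 64 stitches; work 68 rows.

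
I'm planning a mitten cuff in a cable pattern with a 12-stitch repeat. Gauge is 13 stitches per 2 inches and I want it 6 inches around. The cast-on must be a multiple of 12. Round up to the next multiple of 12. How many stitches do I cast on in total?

13 / 2 = 6.5 sts per inch.
6 × 6.5 = 39.00 sts.
Next multiple of 12: 48.

CO 48 sts.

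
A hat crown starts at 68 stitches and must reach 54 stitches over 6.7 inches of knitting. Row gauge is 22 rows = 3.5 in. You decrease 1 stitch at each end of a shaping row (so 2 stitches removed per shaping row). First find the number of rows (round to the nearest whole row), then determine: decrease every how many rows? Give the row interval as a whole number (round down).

Rows = 6.7 × 6.286 = 42.1 → 42 rows.
Stitches to remove: 14 → 7 shaping rows (at 2 st each).
42 / 7 = 6.00 → every 6 rows.

Decrease every 6th row.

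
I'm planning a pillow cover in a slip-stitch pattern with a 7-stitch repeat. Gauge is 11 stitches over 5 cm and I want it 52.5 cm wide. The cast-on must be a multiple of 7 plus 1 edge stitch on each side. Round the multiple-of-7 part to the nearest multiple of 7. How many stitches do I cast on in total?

114 stitches.

11 / 5 = 2.2 sts per cm.
52.5 × 2.2 = 115.50 sts.
Less 2 edge sts → 113.50 for the repeat.
Nearest multiple of 7: 112.
Add back 2 edge sts → 114.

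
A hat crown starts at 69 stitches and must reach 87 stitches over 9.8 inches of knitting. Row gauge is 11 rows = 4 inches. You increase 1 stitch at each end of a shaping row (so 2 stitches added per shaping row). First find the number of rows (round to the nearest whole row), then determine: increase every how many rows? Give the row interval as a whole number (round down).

Rows = 9.8 × 2.75 = 27.0 → 27 rows.
Stitches to add: 18 → 9 shaping rows (at 2 st each).
27 / 9 = 3.00 → every 3 rows.

Increase every 3rd row.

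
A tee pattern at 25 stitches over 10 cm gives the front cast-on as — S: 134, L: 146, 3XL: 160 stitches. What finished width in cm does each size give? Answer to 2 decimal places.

25/10 = 2.5 sts per cm.
S: 134 / 2.5 = 53.600 → 53.60 cm.
L: 146 / 2.5 = 58.400 → 58.40 cm.
3XL: 160 / 2.5 = 64.000 → 64.00 cm.

S 53.60 cm; L 58.40 cm; 3XL 64.00 cm.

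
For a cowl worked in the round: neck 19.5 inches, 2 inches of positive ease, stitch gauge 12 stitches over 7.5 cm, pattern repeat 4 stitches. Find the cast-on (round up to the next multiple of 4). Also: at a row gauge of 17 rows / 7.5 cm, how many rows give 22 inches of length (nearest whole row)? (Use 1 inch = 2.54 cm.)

Finished = 19.5 + 2 = 21.5 inches.
21.5 inches × 2.54 = 54.61 cm.
12/7.5 = 1.6 sts per cm; 54.61 × 1.6 = 87.38 sts.
Next multiple of 4 → 88.
22 inches = 55.88 cm; × 2.267 = 126.66 → 127 rows.

Cast on 88 stitches; work 127 rows.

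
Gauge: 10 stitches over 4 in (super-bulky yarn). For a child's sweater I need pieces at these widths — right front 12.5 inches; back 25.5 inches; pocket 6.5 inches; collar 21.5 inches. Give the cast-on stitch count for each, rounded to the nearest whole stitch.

right front 31; back 64; pocket 16; collar 54.

Rate = 10/4 = 2.5 sts per in.
right front: 12.5 × 2.5 = 31.25 → 31.
back: 25.5 × 2.5 = 63.75 → 64.
pocket: 6.5 × 2.5 = 16.25 → 16.
collar: 21.5 × 2.5 = 53.75 → 54.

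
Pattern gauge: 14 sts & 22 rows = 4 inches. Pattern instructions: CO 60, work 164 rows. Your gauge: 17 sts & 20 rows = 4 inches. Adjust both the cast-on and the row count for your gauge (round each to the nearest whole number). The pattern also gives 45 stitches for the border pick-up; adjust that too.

Cast on 73 stitches; work 149 rows; border pick-up 55 stitches.

Stitches: 60 × 17/14 = 72.86 → 73.
Rows: 164 × 20/22 = 149.09 → 149.
border pick-up: 45 × 17/14 = 54.64 → 55.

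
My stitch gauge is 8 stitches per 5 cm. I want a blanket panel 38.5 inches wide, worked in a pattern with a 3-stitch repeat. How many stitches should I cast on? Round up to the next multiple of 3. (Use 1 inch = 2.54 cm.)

38.5 in = 38.5 × 2.54 = 97.79 cm.
8 / 5 = 1.6 sts/cm.
97.79 × 1.6 = 156.46 sts.
→ 159.

159 stitches.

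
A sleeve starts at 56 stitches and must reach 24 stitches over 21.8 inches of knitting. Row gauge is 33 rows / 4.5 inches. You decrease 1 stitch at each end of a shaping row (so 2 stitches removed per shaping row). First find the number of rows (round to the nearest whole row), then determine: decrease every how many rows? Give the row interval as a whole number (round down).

Rows = 21.8 × 7.333 = 159.9 → 160 rows.
Stitches to remove: 32 → 16 shaping rows (at 2 st each).
160 / 16 = 10.00 → every 10 rows.

Decrease every 10th row.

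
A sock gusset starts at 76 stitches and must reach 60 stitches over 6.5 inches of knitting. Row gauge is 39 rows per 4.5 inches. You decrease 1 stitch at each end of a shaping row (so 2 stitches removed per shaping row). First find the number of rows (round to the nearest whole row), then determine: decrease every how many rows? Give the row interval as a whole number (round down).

Decrease every 7th row.

Rows = 6.5 × 8.667 = 56.3 → 56 rows.
Stitches to remove: 16 → 8 shaping rows (at 2 st each).
56 / 8 = 7.00 → every 7 rows.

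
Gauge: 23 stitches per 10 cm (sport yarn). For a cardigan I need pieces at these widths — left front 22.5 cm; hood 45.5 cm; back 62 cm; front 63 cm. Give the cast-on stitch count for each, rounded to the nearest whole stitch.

Rate = 23/10 = 2.3 sts per cm.
left front: 22.5 × 2.3 = 51.75 → 52.
hood: 45.5 × 2.3 = 104.65 → 105.
back: 62 × 2.3 = 142.60 → 143.
front: 63 × 2.3 = 144.90 → 145.

left front 52; hood 105; back 143; front 145.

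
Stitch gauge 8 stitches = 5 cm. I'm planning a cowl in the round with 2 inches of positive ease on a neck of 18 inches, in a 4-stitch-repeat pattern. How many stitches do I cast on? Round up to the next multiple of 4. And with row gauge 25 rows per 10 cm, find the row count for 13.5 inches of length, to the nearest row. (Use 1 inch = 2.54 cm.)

Cast on 84 stitches; work 86 rows.

Finished = 18 + 2 = 20 inches.
20 inches × 2.54 = 50.80 cm.
8/5 = 1.6 sts per cm; 50.80 × 1.6 = 81.28 sts.
Next multiple of 4 → 84.
13.5 inches = 34.29 cm; × 2.5 = 85.72 → 86 rows.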